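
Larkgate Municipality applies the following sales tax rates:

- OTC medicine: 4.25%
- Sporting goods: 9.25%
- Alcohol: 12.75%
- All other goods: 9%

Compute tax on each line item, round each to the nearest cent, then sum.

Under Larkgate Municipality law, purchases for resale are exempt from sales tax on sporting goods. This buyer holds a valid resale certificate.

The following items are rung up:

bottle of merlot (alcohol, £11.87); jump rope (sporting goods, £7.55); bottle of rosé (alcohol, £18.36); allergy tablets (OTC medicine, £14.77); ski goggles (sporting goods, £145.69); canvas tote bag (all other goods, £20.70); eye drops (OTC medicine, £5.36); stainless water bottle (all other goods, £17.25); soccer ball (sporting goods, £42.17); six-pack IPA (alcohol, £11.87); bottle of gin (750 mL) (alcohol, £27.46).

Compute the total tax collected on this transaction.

Bottle of merlot £11.87: alcohol → 12.75% → £1.51
Jump rope £7.55: sporting goods, buyer-exempt → 0% → £0.00
Bottle of rosé £18.36: alcohol → 12.75% → £2.34
Allergy tablets £14.77: OTC medicine → 4.25% → £0.63
Ski goggles £145.69: sporting goods, buyer-exempt → 0% → £0.00
Canvas tote bag £20.70: all other goods → 9% → £1.86
Eye drops £5.36: OTC medicine → 4.25% → £0.23
Stainless water bottle £17.25: all other goods → 9% → £1.55
Soccer ball £42.17: sporting goods, buyer-exempt → 0% → £0.00
Six-pack IPA £11.87: alcohol → 12.75% → £1.51
Bottle of gin (750 mL) £27.46: alcohol → 12.75% → £3.50
Total tax = £1.51 + £2.34 + £0.63 + £1.86 + £0.23 + £1.55 + £1.51 + £3.50 = £13.13

£13.13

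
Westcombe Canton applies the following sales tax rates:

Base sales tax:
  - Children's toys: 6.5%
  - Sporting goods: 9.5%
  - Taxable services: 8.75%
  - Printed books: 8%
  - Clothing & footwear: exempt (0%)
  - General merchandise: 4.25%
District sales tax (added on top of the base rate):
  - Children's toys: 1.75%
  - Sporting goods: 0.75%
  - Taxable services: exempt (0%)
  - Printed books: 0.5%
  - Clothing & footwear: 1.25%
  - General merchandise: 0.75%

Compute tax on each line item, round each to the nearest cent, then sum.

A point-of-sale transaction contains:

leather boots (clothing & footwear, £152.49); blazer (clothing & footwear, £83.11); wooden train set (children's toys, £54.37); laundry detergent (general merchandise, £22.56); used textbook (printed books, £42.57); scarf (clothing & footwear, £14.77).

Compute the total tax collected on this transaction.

£12.37

Leather boots £152.49: clothing & footwear → 0% + 1.25% district = 1.25% → £1.91
Blazer £83.11: clothing & footwear → 0% + 1.25% district = 1.25% → £1.04
Wooden train set £54.37: children's toys → 6.5% + 1.75% district = 8.25% → £4.49
Laundry detergent £22.56: general merchandise → 4.25% + 0.75% district = 5% → £1.13
Used textbook £42.57: printed books → 8% + 0.5% district = 8.5% → £3.62
Scarf £14.77: clothing & footwear → 0% + 1.25% district = 1.25% → £0.18
Total tax = £1.91 + £1.04 + £4.49 + £1.13 + £3.62 + £0.18 = £12.37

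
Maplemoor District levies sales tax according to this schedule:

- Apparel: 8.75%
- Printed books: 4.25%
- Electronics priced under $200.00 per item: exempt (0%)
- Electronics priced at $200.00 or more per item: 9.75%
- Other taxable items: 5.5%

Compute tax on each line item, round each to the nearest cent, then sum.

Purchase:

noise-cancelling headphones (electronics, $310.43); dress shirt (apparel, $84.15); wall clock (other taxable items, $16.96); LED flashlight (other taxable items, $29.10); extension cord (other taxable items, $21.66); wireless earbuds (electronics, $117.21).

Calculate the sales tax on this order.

Noise-cancelling headphones $310.43: electronics, $200.00 or more → 9.75% → $30.27
Dress shirt $84.15: apparel → 8.75% → $7.36
Wall clock $16.96: other taxable items → 5.5% → $0.93
LED flashlight $29.10: other taxable items → 5.5% → $1.60
Extension cord $21.66: other taxable items → 5.5% → $1.19
Wireless earbuds $117.21: electronics, under $200.00 → 0% → $0.00
Total tax = $30.27 + $7.36 + $0.93 + $1.60 + $1.19 = $41.35

$41.35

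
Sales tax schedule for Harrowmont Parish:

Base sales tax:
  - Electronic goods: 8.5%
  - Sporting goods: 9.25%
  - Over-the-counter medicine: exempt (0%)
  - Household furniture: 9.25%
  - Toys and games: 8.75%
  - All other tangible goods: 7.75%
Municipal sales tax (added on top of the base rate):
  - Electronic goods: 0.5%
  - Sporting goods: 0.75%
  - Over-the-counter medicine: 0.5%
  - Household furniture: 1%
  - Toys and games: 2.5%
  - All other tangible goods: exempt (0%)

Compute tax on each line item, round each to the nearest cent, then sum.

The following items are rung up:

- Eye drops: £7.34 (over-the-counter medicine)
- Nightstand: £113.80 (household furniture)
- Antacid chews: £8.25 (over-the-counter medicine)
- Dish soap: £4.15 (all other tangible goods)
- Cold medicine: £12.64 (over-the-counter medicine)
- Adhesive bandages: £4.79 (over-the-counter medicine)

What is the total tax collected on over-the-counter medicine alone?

£0.16

Eye drops £7.34: over-the-counter medicine → 0% + 0.5% municipal = 0.5% → £0.04
Antacid chews £8.25: over-the-counter medicine → 0% + 0.5% municipal = 0.5% → £0.04
Cold medicine £12.64: over-the-counter medicine → 0% + 0.5% municipal = 0.5% → £0.06
Adhesive bandages £4.79: over-the-counter medicine → 0% + 0.5% municipal = 0.5% → £0.02
Tax on over-the-counter medicine = £0.04 + £0.04 + £0.06 + £0.02 = £0.16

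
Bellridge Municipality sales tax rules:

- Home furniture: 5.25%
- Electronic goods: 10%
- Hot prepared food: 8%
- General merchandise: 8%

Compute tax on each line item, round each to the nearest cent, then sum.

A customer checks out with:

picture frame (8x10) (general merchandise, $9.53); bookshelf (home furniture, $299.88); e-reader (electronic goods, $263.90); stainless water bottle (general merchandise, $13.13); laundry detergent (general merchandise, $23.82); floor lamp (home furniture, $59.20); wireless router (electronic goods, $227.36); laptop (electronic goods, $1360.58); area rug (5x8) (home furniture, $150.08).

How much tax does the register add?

$215.64

Picture frame (8x10) $9.53: general merchandise → 8% → $0.76
Bookshelf $299.88: home furniture → 5.25% → $15.74
E-reader $263.90: electronic goods → 10% → $26.39
Stainless water bottle $13.13: general merchandise → 8% → $1.05
Laundry detergent $23.82: general merchandise → 8% → $1.91
Floor lamp $59.20: home furniture → 5.25% → $3.11
Wireless router $227.36: electronic goods → 10% → $22.74
Laptop $1360.58: electronic goods → 10% → $136.06
Area rug (5x8) $150.08: home furniture → 5.25% → $7.88
Total tax = $0.76 + $15.74 + $26.39 + $1.05 + $1.91 + $3.11 + $22.74 + $136.06 + $7.88 = $215.64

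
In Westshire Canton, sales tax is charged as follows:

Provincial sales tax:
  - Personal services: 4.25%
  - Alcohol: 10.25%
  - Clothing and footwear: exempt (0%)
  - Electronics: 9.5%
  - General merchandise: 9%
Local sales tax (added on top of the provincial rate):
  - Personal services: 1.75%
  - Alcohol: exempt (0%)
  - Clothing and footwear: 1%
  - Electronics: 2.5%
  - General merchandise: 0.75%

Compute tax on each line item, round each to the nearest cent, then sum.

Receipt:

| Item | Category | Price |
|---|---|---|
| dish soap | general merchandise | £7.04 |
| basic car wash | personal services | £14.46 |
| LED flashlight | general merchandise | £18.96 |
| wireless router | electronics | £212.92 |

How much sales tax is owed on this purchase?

Dish soap £7.04: general merchandise → 9% + 0.75% local = 9.75% → £0.69
Basic car wash £14.46: personal services → 4.25% + 1.75% local = 6% → £0.87
LED flashlight £18.96: general merchandise → 9% + 0.75% local = 9.75% → £1.85
Wireless router £212.92: electronics → 9.5% + 2.5% local = 12% → £25.55
Total tax = £0.69 + £0.87 + £1.85 + £25.55 = £28.96

£28.96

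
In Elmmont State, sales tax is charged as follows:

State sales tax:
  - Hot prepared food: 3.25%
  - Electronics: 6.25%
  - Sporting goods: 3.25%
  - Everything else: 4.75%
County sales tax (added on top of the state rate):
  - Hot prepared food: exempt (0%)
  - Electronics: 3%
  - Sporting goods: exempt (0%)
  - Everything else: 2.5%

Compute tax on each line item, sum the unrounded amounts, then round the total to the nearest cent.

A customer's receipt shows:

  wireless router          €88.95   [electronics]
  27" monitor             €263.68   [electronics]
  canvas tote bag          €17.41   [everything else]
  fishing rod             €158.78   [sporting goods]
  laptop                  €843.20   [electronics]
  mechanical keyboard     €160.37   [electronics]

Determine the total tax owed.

€131.87

Wireless router €88.95: electronics → 6.25% + 3% county = 9.25% → €8.227875
27" monitor €263.68: electronics → 6.25% + 3% county = 9.25% → €24.3904
Canvas tote bag €17.41: everything else → 4.75% + 2.5% county = 7.25% → €1.262225
Fishing rod €158.78: sporting goods → 3.25% + 0% county = 3.25% → €5.16035
Laptop €843.20: electronics → 6.25% + 3% county = 9.25% → €77.996
Mechanical keyboard €160.37: electronics → 6.25% + 3% county = 9.25% → €14.834225
Unrounded tax sum = €131.871075 → €131.87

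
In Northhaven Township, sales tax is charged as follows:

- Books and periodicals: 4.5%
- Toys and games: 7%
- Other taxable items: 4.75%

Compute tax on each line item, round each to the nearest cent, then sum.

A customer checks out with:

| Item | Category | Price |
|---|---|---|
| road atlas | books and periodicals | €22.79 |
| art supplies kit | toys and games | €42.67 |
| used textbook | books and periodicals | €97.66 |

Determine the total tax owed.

Road atlas €22.79: books and periodicals → 4.5% → €1.03
Art supplies kit €42.67: toys and games → 7% → €2.99
Used textbook €97.66: books and periodicals → 4.5% → €4.39
Total tax = €1.03 + €2.99 + €4.39 = €8.41

€8.41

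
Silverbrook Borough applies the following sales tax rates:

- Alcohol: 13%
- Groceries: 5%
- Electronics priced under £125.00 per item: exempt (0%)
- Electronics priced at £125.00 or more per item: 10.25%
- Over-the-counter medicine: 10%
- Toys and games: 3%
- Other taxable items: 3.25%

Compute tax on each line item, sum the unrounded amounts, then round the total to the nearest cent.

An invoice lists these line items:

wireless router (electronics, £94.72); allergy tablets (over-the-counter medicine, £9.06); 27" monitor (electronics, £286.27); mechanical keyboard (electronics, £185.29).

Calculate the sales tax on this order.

Wireless router £94.72: electronics, under £125.00 → 0% → £0.00
Allergy tablets £9.06: over-the-counter medicine → 10% → £0.906
27" monitor £286.27: electronics, £125.00 or more → 10.25% → £29.342675
Mechanical keyboard £185.29: electronics, £125.00 or more → 10.25% → £18.992225
Unrounded tax sum = £49.2409 → £49.24

£49.24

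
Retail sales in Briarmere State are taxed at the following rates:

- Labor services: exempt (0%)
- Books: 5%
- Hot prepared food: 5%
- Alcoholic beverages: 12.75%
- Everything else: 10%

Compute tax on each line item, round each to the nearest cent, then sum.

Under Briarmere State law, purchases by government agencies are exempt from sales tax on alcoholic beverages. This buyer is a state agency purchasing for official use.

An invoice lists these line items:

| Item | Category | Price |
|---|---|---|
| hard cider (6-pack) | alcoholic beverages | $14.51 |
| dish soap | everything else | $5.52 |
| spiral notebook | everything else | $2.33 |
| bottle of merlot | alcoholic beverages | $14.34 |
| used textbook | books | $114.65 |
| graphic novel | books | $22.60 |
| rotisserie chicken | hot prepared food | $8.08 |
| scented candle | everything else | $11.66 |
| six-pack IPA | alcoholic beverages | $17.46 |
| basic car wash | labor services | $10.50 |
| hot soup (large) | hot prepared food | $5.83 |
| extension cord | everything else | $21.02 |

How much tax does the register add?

Hard cider (6-pack) $14.51: alcoholic beverages, buyer-exempt → 0% → $0.00
Dish soap $5.52: everything else → 10% → $0.55
Spiral notebook $2.33: everything else → 10% → $0.23
Bottle of merlot $14.34: alcoholic beverages, buyer-exempt → 0% → $0.00
Used textbook $114.65: books → 5% → $5.73
Graphic novel $22.60: books → 5% → $1.13
Rotisserie chicken $8.08: hot prepared food → 5% → $0.40
Scented candle $11.66: everything else → 10% → $1.17
Six-pack IPA $17.46: alcoholic beverages, buyer-exempt → 0% → $0.00
Basic car wash $10.50: labor services → 0% → $0.00
Hot soup (large) $5.83: hot prepared food → 5% → $0.29
Extension cord $21.02: everything else → 10% → $2.10
Total tax = $0.55 + $0.23 + $5.73 + $1.13 + $0.40 + $1.17 + $0.29 + $2.10 = $11.60

$11.60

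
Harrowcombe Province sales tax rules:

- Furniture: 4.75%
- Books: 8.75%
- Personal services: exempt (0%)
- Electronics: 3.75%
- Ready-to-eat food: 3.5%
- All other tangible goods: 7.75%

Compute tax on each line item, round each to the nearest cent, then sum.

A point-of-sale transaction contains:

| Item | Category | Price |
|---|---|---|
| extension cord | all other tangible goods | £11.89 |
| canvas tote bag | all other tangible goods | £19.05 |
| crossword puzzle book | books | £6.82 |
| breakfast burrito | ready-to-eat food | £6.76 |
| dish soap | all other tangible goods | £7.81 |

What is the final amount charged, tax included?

£56.18

Extension cord £11.89: all other tangible goods → 7.75% → £0.92
Canvas tote bag £19.05: all other tangible goods → 7.75% → £1.48
Crossword puzzle book £6.82: books → 8.75% → £0.60
Breakfast burrito £6.76: ready-to-eat food → 3.5% → £0.24
Dish soap £7.81: all other tangible goods → 7.75% → £0.61
Subtotal = £52.33; tax = £3.85; total due = £56.18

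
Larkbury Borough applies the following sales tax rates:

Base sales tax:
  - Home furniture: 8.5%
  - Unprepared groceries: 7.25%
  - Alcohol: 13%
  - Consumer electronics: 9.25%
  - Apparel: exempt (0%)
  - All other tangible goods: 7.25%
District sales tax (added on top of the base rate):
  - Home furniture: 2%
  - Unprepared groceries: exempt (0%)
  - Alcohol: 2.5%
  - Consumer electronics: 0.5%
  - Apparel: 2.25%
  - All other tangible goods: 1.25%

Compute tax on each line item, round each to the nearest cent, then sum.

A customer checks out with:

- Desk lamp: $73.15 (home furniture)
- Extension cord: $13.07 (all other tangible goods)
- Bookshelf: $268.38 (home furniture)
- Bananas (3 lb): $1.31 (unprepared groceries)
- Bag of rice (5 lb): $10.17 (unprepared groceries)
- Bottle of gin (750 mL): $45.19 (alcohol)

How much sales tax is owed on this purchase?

Desk lamp $73.15: home furniture → 8.5% + 2% district = 10.5% → $7.68
Extension cord $13.07: all other tangible goods → 7.25% + 1.25% district = 8.5% → $1.11
Bookshelf $268.38: home furniture → 8.5% + 2% district = 10.5% → $28.18
Bananas (3 lb) $1.31: unprepared groceries → 7.25% + 0% district = 7.25% → $0.09
Bag of rice (5 lb) $10.17: unprepared groceries → 7.25% + 0% district = 7.25% → $0.74
Bottle of gin (750 mL) $45.19: alcohol → 13% + 2.5% district = 15.5% → $7.00
Total tax = $7.68 + $1.11 + $28.18 + $0.09 + $0.74 + $7.00 = $44.80

$44.80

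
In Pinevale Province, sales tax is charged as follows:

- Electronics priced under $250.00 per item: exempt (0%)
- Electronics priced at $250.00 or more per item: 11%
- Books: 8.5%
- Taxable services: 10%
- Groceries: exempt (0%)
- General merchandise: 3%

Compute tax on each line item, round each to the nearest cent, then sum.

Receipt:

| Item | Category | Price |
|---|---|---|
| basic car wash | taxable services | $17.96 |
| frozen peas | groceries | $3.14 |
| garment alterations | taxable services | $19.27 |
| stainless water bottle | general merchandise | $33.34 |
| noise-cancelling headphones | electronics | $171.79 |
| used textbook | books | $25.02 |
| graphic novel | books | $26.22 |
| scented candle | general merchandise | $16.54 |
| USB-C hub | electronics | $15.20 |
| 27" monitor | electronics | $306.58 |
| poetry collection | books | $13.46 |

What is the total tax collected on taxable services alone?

$3.73

Basic car wash $17.96: taxable services → 10% → $1.80
Garment alterations $19.27: taxable services → 10% → $1.93
Tax on taxable services = $1.80 + $1.93 = $3.73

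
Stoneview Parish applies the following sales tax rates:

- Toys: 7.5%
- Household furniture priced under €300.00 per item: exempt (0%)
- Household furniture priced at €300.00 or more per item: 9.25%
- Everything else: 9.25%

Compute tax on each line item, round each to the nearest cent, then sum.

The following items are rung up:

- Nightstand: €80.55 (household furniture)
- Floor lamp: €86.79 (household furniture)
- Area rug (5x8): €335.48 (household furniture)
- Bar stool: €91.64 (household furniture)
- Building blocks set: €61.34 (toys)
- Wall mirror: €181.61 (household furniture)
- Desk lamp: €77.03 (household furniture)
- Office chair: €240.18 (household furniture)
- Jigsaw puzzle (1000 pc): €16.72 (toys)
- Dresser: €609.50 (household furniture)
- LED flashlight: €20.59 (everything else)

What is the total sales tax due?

Nightstand €80.55: household furniture, under €300.00 → 0% → €0.00
Floor lamp €86.79: household furniture, under €300.00 → 0% → €0.00
Area rug (5x8) €335.48: household furniture, €300.00 or more → 9.25% → €31.03
Bar stool €91.64: household furniture, under €300.00 → 0% → €0.00
Building blocks set €61.34: toys → 7.5% → €4.60
Wall mirror €181.61: household furniture, under €300.00 → 0% → €0.00
Desk lamp €77.03: household furniture, under €300.00 → 0% → €0.00
Office chair €240.18: household furniture, under €300.00 → 0% → €0.00
Jigsaw puzzle (1000 pc) €16.72: toys → 7.5% → €1.25
Dresser €609.50: household furniture, €300.00 or more → 9.25% → €56.38
LED flashlight €20.59: everything else → 9.25% → €1.90
Total tax = €31.03 + €4.60 + €1.25 + €56.38 + €1.90 = €95.16

€95.16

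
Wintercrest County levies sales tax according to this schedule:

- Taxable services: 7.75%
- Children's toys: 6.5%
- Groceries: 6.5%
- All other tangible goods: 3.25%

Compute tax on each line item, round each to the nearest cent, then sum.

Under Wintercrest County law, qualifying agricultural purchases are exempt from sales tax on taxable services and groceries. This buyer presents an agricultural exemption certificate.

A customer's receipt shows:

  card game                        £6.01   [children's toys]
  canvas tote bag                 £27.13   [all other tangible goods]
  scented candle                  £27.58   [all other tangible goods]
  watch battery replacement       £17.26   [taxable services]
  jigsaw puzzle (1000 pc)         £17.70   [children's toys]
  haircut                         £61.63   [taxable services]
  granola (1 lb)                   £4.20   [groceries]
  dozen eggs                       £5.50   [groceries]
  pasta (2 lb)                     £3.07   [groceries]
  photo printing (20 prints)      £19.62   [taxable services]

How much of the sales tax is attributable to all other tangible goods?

£1.78

Canvas tote bag £27.13: all other tangible goods → 3.25% → £0.88
Scented candle £27.58: all other tangible goods → 3.25% → £0.90
Tax on all other tangible goods = £0.88 + £0.90 = £1.78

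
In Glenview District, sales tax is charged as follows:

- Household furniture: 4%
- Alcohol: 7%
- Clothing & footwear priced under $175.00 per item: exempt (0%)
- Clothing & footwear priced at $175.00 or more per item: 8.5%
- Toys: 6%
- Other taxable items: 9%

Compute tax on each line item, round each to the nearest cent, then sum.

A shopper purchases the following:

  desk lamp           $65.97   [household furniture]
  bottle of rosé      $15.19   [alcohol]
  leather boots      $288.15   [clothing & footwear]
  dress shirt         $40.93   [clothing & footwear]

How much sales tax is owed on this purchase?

$28.19

Desk lamp $65.97: household furniture → 4% → $2.64
Bottle of rosé $15.19: alcohol → 7% → $1.06
Leather boots $288.15: clothing & footwear, $175.00 or more → 8.5% → $24.49
Dress shirt $40.93: clothing & footwear, under $175.00 → 0% → $0.00
Total tax = $2.64 + $1.06 + $24.49 = $28.19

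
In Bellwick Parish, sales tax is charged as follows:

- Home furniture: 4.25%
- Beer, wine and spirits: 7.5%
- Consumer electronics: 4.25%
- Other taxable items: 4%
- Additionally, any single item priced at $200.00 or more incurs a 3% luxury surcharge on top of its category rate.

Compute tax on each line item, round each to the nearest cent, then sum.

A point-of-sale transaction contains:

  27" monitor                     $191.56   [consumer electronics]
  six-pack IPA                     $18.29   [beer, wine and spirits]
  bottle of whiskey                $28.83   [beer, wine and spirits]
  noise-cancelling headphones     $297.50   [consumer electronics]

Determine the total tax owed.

$33.24

27" monitor $191.56: consumer electronics → 4.25% → $8.14
Six-pack IPA $18.29: beer, wine and spirits → 7.5% → $1.37
Bottle of whiskey $28.83: beer, wine and spirits → 7.5% → $2.16
Noise-cancelling headphones $297.50: consumer electronics → 4.25% + 3% surcharge = 7.25% → $21.57
Total tax = $8.14 + $1.37 + $2.16 + $21.57 = $33.24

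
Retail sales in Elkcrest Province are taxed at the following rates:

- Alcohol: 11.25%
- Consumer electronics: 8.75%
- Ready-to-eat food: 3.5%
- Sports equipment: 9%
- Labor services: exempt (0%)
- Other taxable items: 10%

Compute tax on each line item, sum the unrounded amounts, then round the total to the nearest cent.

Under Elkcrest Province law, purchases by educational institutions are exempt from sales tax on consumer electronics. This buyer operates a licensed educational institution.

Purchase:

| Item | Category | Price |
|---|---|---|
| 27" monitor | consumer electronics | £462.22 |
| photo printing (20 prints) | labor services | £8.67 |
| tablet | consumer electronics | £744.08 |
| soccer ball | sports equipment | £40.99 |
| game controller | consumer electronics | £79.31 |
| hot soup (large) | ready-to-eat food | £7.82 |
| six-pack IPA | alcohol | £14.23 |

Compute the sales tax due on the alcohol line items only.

£1.60

Six-pack IPA £14.23: alcohol → 11.25% → £1.600875
Tax on alcohol: unrounded sum = £1.600875 → £1.60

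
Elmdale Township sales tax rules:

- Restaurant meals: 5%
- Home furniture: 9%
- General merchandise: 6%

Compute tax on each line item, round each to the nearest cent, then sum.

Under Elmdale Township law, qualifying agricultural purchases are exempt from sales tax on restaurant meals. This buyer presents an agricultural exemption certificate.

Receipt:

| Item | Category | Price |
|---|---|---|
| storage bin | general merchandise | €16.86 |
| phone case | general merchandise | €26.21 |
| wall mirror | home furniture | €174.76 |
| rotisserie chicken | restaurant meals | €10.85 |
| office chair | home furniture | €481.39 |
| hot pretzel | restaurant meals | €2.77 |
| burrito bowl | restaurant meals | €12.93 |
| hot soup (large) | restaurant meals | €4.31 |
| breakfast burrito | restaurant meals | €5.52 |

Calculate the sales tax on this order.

€61.64

Storage bin €16.86: general merchandise → 6% → €1.01
Phone case €26.21: general merchandise → 6% → €1.57
Wall mirror €174.76: home furniture → 9% → €15.73
Rotisserie chicken €10.85: restaurant meals, buyer-exempt → 0% → €0.00
Office chair €481.39: home furniture → 9% → €43.33
Hot pretzel €2.77: restaurant meals, buyer-exempt → 0% → €0.00
Burrito bowl €12.93: restaurant meals, buyer-exempt → 0% → €0.00
Hot soup (large) €4.31: restaurant meals, buyer-exempt → 0% → €0.00
Breakfast burrito €5.52: restaurant meals, buyer-exempt → 0% → €0.00
Total tax = €1.01 + €1.57 + €15.73 + €43.33 = €61.64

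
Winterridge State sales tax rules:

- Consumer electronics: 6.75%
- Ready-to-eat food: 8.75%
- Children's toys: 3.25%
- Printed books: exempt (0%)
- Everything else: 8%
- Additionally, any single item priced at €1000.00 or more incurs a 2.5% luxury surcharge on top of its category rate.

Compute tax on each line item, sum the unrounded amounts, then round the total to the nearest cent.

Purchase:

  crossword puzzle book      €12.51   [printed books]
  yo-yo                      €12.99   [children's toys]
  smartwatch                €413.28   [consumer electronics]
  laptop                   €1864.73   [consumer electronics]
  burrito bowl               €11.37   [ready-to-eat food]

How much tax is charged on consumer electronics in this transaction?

Smartwatch €413.28: consumer electronics → 6.75% → €27.8964
Laptop €1864.73: consumer electronics → 6.75% + 2.5% surcharge = 9.25% → €172.487525
Tax on consumer electronics: unrounded sum = €200.383925 → €200.38

€200.38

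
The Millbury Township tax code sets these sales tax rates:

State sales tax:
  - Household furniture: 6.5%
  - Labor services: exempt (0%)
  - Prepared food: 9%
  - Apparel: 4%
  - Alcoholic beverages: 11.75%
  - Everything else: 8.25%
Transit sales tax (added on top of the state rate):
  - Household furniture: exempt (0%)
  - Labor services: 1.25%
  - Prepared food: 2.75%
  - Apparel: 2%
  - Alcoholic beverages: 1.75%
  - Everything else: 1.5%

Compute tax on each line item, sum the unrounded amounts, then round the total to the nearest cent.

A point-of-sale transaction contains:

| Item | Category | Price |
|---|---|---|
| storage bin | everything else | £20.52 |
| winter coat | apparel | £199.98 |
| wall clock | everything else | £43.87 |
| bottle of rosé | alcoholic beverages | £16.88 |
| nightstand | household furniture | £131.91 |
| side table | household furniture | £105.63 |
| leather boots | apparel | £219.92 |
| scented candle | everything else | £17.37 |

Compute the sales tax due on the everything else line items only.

£7.97

Storage bin £20.52: everything else → 8.25% + 1.5% transit = 9.75% → £2.0007
Wall clock £43.87: everything else → 8.25% + 1.5% transit = 9.75% → £4.277325
Scented candle £17.37: everything else → 8.25% + 1.5% transit = 9.75% → £1.693575
Tax on everything else: unrounded sum = £7.9716 → £7.97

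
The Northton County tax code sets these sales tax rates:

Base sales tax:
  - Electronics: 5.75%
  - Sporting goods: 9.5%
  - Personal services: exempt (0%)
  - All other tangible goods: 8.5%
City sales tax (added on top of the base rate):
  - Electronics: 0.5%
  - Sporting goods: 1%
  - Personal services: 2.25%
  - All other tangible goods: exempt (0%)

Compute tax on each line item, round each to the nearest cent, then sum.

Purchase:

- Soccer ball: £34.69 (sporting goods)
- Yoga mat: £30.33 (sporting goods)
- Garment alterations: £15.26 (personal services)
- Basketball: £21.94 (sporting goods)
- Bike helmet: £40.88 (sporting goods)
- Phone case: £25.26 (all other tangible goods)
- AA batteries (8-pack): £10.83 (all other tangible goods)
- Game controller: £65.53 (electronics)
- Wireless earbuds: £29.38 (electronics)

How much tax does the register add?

£22.76

Soccer ball £34.69: sporting goods → 9.5% + 1% city = 10.5% → £3.64
Yoga mat £30.33: sporting goods → 9.5% + 1% city = 10.5% → £3.18
Garment alterations £15.26: personal services → 0% + 2.25% city = 2.25% → £0.34
Basketball £21.94: sporting goods → 9.5% + 1% city = 10.5% → £2.30
Bike helmet £40.88: sporting goods → 9.5% + 1% city = 10.5% → £4.29
Phone case £25.26: all other tangible goods → 8.5% + 0% city = 8.5% → £2.15
AA batteries (8-pack) £10.83: all other tangible goods → 8.5% + 0% city = 8.5% → £0.92
Game controller £65.53: electronics → 5.75% + 0.5% city = 6.25% → £4.10
Wireless earbuds £29.38: electronics → 5.75% + 0.5% city = 6.25% → £1.84
Total tax = £3.64 + £3.18 + £0.34 + £2.30 + £4.29 + £2.15 + £0.92 + £4.10 + £1.84 = £22.76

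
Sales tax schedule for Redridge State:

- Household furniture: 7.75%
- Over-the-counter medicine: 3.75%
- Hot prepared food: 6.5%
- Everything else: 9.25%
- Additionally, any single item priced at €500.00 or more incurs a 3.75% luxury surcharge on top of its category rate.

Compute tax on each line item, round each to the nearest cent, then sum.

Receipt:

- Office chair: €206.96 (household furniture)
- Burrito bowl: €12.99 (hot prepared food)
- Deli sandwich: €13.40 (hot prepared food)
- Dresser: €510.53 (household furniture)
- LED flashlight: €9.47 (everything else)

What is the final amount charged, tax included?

€830.69

Office chair €206.96: household furniture → 7.75% → €16.04
Burrito bowl €12.99: hot prepared food → 6.5% → €0.84
Deli sandwich €13.40: hot prepared food → 6.5% → €0.87
Dresser €510.53: household furniture → 7.75% + 3.75% surcharge = 11.5% → €58.71
LED flashlight €9.47: everything else → 9.25% → €0.88
Subtotal = €753.35; tax = €77.34; total due = €830.69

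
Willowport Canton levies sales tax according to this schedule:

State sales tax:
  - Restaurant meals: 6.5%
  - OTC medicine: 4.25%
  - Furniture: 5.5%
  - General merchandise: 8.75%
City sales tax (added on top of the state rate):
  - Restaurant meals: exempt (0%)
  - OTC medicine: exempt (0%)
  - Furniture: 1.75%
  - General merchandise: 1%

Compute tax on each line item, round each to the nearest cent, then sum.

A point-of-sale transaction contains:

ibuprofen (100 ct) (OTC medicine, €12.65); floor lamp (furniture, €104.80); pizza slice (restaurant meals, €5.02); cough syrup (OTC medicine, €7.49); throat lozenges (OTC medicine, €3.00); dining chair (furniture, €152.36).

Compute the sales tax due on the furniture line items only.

€18.65

Floor lamp €104.80: furniture → 5.5% + 1.75% city = 7.25% → €7.60
Dining chair €152.36: furniture → 5.5% + 1.75% city = 7.25% → €11.05
Tax on furniture = €7.60 + €11.05 = €18.65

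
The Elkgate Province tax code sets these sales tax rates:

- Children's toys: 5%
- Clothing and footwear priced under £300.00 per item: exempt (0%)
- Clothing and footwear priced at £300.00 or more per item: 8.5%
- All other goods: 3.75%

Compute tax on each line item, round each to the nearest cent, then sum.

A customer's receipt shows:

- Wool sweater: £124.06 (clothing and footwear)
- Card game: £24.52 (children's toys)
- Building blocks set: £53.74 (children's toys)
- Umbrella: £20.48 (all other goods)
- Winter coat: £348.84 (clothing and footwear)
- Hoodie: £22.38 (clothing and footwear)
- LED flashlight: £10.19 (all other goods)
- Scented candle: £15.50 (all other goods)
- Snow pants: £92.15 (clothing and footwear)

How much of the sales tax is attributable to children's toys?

Card game £24.52: children's toys → 5% → £1.23
Building blocks set £53.74: children's toys → 5% → £2.69
Tax on children's toys = £1.23 + £2.69 = £3.92

£3.92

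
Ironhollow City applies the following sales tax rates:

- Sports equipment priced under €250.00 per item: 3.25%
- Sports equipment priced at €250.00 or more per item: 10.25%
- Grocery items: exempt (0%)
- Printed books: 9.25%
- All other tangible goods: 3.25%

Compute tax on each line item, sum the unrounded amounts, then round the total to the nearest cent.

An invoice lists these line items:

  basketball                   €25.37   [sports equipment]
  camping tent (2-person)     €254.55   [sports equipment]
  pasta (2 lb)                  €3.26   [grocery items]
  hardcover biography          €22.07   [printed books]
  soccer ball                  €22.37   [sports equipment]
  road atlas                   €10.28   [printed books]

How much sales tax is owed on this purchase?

Basketball €25.37: sports equipment, under €250.00 → 3.25% → €0.824525
Camping tent (2-person) €254.55: sports equipment, €250.00 or more → 10.25% → €26.091375
Pasta (2 lb) €3.26: grocery items → 0% → €0.00
Hardcover biography €22.07: printed books → 9.25% → €2.041475
Soccer ball €22.37: sports equipment, under €250.00 → 3.25% → €0.727025
Road atlas €10.28: printed books → 9.25% → €0.9509
Unrounded tax sum = €30.6353 → €30.64

€30.64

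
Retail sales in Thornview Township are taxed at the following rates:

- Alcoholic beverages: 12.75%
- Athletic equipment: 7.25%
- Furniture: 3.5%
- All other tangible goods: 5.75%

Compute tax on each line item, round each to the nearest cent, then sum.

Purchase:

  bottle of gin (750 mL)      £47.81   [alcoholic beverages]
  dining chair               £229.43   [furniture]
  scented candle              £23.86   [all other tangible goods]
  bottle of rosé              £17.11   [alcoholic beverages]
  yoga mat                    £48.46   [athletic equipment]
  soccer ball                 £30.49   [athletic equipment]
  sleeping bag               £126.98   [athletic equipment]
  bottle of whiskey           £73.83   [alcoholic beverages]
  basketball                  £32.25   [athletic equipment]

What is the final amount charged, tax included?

Bottle of gin (750 mL) £47.81: alcoholic beverages → 12.75% → £6.10
Dining chair £229.43: furniture → 3.5% → £8.03
Scented candle £23.86: all other tangible goods → 5.75% → £1.37
Bottle of rosé £17.11: alcoholic beverages → 12.75% → £2.18
Yoga mat £48.46: athletic equipment → 7.25% → £3.51
Soccer ball £30.49: athletic equipment → 7.25% → £2.21
Sleeping bag £126.98: athletic equipment → 7.25% → £9.21
Bottle of whiskey £73.83: alcoholic beverages → 12.75% → £9.41
Basketball £32.25: athletic equipment → 7.25% → £2.34
Subtotal = £630.22; tax = £44.36; total due = £674.58

£674.58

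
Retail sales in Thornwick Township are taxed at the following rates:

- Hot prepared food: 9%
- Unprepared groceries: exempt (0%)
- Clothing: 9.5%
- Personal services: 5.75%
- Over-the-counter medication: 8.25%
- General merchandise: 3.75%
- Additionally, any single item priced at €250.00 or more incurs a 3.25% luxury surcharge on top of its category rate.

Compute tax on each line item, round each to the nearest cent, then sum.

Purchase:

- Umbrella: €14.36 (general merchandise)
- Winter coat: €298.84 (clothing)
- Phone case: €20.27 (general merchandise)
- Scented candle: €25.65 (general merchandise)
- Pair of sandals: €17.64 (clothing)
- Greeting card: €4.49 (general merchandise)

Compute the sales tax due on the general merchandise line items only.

€2.43

Umbrella €14.36: general merchandise → 3.75% → €0.54
Phone case €20.27: general merchandise → 3.75% → €0.76
Scented candle €25.65: general merchandise → 3.75% → €0.96
Greeting card €4.49: general merchandise → 3.75% → €0.17
Tax on general merchandise = €0.54 + €0.76 + €0.96 + €0.17 = €2.43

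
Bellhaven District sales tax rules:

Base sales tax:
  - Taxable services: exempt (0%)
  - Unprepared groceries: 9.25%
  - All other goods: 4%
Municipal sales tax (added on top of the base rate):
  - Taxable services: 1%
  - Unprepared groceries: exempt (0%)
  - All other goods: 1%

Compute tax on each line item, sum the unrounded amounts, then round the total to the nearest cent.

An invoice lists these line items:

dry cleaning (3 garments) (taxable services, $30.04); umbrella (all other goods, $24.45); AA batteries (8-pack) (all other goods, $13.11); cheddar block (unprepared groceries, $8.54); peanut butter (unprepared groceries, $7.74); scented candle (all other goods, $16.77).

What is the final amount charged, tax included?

Dry cleaning (3 garments) $30.04: taxable services → 0% + 1% municipal = 1% → $0.3004
Umbrella $24.45: all other goods → 4% + 1% municipal = 5% → $1.2225
AA batteries (8-pack) $13.11: all other goods → 4% + 1% municipal = 5% → $0.6555
Cheddar block $8.54: unprepared groceries → 9.25% + 0% municipal = 9.25% → $0.78995
Peanut butter $7.74: unprepared groceries → 9.25% + 0% municipal = 9.25% → $0.71595
Scented candle $16.77: all other goods → 4% + 1% municipal = 5% → $0.8385
Subtotal = $100.65; unrounded tax = $4.5228 → $4.52; total due = $105.17

$105.17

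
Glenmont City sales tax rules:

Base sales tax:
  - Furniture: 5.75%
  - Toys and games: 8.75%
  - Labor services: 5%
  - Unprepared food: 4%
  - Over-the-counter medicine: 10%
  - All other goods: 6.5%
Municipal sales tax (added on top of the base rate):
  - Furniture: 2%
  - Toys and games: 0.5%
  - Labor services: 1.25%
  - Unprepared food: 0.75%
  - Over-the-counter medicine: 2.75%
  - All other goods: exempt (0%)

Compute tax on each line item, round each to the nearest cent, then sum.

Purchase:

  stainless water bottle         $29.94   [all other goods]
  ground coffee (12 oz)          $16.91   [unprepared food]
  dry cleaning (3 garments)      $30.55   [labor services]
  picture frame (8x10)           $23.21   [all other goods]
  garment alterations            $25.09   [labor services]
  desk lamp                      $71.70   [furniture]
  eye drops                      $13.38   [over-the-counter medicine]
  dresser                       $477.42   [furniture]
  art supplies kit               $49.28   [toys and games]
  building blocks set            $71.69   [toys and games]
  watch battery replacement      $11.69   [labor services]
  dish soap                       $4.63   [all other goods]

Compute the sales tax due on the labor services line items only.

Dry cleaning (3 garments) $30.55: labor services → 5% + 1.25% municipal = 6.25% → $1.91
Garment alterations $25.09: labor services → 5% + 1.25% municipal = 6.25% → $1.57
Watch battery replacement $11.69: labor services → 5% + 1.25% municipal = 6.25% → $0.73
Tax on labor services = $1.91 + $1.57 + $0.73 = $4.21

$4.21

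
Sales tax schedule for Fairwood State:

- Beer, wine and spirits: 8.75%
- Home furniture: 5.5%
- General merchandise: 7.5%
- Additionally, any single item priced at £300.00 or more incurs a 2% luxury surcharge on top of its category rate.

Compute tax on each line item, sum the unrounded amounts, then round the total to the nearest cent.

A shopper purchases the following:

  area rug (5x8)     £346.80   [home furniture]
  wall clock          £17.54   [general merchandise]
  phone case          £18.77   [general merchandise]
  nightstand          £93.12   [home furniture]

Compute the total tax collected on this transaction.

Area rug (5x8) £346.80: home furniture → 5.5% + 2% surcharge = 7.5% → £26.01
Wall clock £17.54: general merchandise → 7.5% → £1.3155
Phone case £18.77: general merchandise → 7.5% → £1.40775
Nightstand £93.12: home furniture → 5.5% → £5.1216
Unrounded tax sum = £33.85485 → £33.85

£33.85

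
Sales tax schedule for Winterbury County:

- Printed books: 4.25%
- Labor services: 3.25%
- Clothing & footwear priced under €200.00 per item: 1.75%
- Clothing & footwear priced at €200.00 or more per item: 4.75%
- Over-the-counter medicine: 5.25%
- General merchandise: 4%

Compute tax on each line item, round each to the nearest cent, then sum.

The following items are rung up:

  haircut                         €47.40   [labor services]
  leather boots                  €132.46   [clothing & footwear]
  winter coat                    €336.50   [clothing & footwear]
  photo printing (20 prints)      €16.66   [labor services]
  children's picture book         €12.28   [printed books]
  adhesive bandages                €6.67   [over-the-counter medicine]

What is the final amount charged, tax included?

Haircut €47.40: labor services → 3.25% → €1.54
Leather boots €132.46: clothing & footwear, under €200.00 → 1.75% → €2.32
Winter coat €336.50: clothing & footwear, €200.00 or more → 4.75% → €15.98
Photo printing (20 prints) €16.66: labor services → 3.25% → €0.54
Children's picture book €12.28: printed books → 4.25% → €0.52
Adhesive bandages €6.67: over-the-counter medicine → 5.25% → €0.35
Subtotal = €551.97; tax = €21.25; total due = €573.22

€573.22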